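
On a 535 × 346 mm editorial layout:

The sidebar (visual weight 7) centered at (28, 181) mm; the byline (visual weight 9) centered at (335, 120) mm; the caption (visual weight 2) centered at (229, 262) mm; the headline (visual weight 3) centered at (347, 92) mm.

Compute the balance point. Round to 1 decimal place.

Weights sum to 7 + 9 + 2 + 3 = 21.
x-moment: 7·28 + 9·335 + 2·229 + 3·347 = 4710; centroid 4710/21 ≈ 224.29.
y-moment: 7·181 + 9·120 + 2·262 + 3·92 = 3147; centroid 3147/21 ≈ 149.86.

(224.3, 149.9)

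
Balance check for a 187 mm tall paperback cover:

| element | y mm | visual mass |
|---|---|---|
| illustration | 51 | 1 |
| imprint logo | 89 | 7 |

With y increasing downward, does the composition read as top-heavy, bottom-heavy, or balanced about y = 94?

top-heavy

Σw = 1 + 7 = 8.
y: (1·51 + 7·89) / 8 = 674 / 8 ≈ 84.25
84.2 lies above (smaller y than) the midline 94, so the layout is top-heavy.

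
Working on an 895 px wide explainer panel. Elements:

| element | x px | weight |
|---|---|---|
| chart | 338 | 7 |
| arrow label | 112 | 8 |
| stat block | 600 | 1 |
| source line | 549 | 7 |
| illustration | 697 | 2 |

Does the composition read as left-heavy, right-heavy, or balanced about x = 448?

left-heavy

Weights sum to 7 + 8 + 1 + 7 + 2 = 25.
Σw·x = 7·338 + 8·112 + 1·600 + 7·549 + 2·697 = 9099, so x̄ = 9099/25 ≈ 363.96.
364.0 lies left of the midline 448, so the layout is left-heavy.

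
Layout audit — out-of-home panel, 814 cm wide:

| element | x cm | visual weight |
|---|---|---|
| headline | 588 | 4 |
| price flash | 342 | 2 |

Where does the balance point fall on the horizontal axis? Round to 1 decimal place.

x ≈ 506.0

Σw = 4 + 2 = 6.
x-moment: 4·588 + 2·342 = 3036; centroid 3036/6 ≈ 506.00.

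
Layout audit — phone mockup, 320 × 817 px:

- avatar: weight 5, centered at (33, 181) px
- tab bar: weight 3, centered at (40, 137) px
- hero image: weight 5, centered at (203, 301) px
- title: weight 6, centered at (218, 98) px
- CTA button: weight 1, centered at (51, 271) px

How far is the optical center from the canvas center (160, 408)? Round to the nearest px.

≈ 226 px

Weights sum to 5 + 3 + 5 + 6 + 1 = 20.
Σw·x = 5·33 + 3·40 + 5·203 + 6·218 + 1·51 = 2659, so x̄ = 2659/20 ≈ 132.95.
Σw·y = 5·181 + 3·137 + 5·301 + 6·98 + 1·271 = 3680, so ȳ = 3680/20 ≈ 184.00.
Offset from (160, 408): Δx ≈ -27.05, Δy ≈ -224.00; distance = √(Δx² + Δy²) ≈ 225.63.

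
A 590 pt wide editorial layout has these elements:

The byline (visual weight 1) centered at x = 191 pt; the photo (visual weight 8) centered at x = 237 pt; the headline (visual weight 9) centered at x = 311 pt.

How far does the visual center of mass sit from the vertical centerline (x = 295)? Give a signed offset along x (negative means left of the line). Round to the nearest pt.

≈ -24 pt

Σw = 1 + 8 + 9 = 18.
x-moment: 1·191 + 8·237 + 9·311 = 4886; centroid 4886/18 ≈ 271.44.
Offset from x = 295: 271.44 − 295 ≈ -23.56.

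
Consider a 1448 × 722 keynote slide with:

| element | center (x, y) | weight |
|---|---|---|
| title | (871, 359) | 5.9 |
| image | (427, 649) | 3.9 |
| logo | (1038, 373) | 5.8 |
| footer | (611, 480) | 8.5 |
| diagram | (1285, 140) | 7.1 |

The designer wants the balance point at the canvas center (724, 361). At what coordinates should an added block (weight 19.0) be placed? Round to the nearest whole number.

(484, 328)

With the added block, Σw becomes 5.9 + 3.9 + 5.8 + 8.5 + 7.1 + 19.0 = 50.2.
x: target moment 50.2×724 = 36344.8; current 5.9·871 + 3.9·427 + 5.8·1038 + 8.5·611 + 7.1·1285 = 27141.6; the added block supplies 9203.2, so x = 9203.2/19.0 ≈ 484.38.
y: target moment 50.2×361 = 18122.2; current 5.9·359 + 3.9·649 + 5.8·373 + 8.5·480 + 7.1·140 = 11886.6; the added block supplies 6235.6, so y = 6235.6/19.0 ≈ 328.19.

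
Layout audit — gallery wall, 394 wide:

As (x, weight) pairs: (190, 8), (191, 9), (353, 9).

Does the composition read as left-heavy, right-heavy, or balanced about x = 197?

Total weight = 8 + 9 + 9 = 26.
Σw·x = 8·190 + 9·191 + 9·353 = 6416, so x̄ = 6416/26 ≈ 246.77.
246.8 lies right of the midline 197, so the layout is right-heavy.

right-heavy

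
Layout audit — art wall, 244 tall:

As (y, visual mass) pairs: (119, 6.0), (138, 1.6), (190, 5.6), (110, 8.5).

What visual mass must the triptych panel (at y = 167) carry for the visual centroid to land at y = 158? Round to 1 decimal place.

Existing Σw = 21.7 (6.0 + 1.6 + 5.6 + 8.5); existing moment 6.0·119 + 1.6·138 + 5.6·190 + 8.5·110 = 2933.8.
Balance at y = 158 requires (2933.8 + w·167) / (21.7 + w) = 158.
Rearranging, w·(167 − 158) = 158·21.7 − 2933.8 = 494.8, so w ≈ 494.8/9 = 54.98.

w ≈ 55.0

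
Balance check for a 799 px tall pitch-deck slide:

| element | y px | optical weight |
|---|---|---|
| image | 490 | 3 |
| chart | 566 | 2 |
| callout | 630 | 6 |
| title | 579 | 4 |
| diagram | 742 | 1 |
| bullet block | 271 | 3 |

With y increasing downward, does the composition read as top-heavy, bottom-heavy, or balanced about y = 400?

bottom-heavy

Σw = 3 + 2 + 6 + 4 + 1 + 3 = 19.
y: (3·490 + 2·566 + 6·630 + 4·579 + 1·742 + 3·271) / 19 = 10253 / 19 ≈ 539.63
539.6 lies below (larger y than) the midline 400, so the layout is bottom-heavy.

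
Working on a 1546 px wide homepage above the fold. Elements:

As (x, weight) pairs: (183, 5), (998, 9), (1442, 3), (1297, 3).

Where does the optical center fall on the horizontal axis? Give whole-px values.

Total weight = 5 + 9 + 3 + 3 = 20.
Σw·x = 5·183 + 9·998 + 3·1442 + 3·1297 = 18114, so x̄ = 18114/20 ≈ 905.70.

x ≈ 906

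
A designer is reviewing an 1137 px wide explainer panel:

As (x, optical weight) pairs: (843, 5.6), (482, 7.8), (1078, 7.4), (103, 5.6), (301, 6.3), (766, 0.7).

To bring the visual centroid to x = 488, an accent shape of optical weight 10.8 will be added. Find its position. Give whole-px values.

x ≈ 195

With the accent shape, Σw becomes 5.6 + 7.8 + 7.4 + 5.6 + 6.3 + 0.7 + 10.8 = 44.2.
Along x: (19466.9 + 10.8·x) / 44.2 = 488 (existing moment 5.6·843 + 7.8·482 + 7.4·1078 + 5.6·103 + 6.3·301 + 0.7·766 = 19466.9) ⇒ x = (21569.6 − 19466.9) / 10.8 ≈ 194.69.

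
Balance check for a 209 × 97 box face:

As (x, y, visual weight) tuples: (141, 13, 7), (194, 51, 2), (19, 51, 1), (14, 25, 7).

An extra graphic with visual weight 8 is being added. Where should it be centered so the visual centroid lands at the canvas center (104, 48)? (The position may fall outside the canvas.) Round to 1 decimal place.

New total weight: (7 + 2 + 1 + 7) + 8 = 25.
Along x: (1492 + 8·x) / 25 = 104 (existing moment 7·141 + 2·194 + 1·19 + 7·14 = 1492) ⇒ x = (2600 − 1492) / 8 ≈ 138.50.
Along y: (419 + 8·y) / 25 = 48 (existing moment 7·13 + 2·51 + 1·51 + 7·25 = 419) ⇒ y = (1200 − 419) / 8 ≈ 97.62.

(138.5, 97.6)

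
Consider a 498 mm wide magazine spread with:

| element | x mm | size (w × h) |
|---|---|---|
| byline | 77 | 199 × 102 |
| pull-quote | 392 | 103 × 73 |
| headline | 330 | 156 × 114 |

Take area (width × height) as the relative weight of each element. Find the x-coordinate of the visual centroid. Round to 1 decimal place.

x ≈ 227.6

Taking area as weight: byline 199·102 = 20298, pull-quote 103·73 = 7519, headline 156·114 = 17784. Sum 45601.
x: (20298·77 + 7519·392 + 17784·330) / 45601 = 10379114 / 45601 ≈ 227.61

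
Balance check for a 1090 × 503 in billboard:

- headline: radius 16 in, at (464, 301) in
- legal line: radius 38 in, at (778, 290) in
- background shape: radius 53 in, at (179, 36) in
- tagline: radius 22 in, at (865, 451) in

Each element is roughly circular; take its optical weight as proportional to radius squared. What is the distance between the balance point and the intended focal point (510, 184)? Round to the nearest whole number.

≈ 79 in

r² weights: headline 16² = 256, legal line 38² = 1444, background shape 53² = 2809, tagline 22² = 484. Total = 4993.
Σw·x = 256·464 + 1444·778 + 2809·179 + 484·865 = 2163687, so x̄ = 2163687/4993 ≈ 433.34.
Σw·y = 256·301 + 1444·290 + 2809·36 + 484·451 = 815224, so ȳ = 815224/4993 ≈ 163.27.
From (510, 184): dx = -76.66, dy = -20.73, so the distance is √(dx²+dy²) ≈ 79.41.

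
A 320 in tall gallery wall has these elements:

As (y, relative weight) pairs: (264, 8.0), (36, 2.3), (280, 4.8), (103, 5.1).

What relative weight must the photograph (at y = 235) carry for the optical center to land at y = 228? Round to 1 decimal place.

w ≈ 77.4

Known weights sum to 8.0 + 2.3 + 4.8 + 5.1 = 20.2; their moment is 8.0·264 + 2.3·36 + 4.8·280 + 5.1·103 = 4064.1.
Set Σw·y/Σw = 228: (4064.1 + 235w) = 228·(20.2 + w).
Rearranging, w·(235 − 228) = 228·20.2 − 4064.1 = 541.5, so w ≈ 541.5/7 = 77.36.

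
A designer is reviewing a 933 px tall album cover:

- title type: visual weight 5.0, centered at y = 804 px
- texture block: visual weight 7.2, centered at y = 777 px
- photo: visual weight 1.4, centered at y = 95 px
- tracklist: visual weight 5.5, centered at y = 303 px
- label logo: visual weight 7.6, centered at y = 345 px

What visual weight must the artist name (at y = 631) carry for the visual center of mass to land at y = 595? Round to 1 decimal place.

Fixed elements: Σw = 5.0 + 7.2 + 1.4 + 5.5 + 7.6 = 26.7, Σw·y = 5.0·804 + 7.2·777 + 1.4·95 + 5.5·303 + 7.6·345 = 14035.9.
For the centroid to hit 595: (14035.9 + w·631) / (26.7 + w) = 595.
So w = (595·26.7 − 14035.9)/(631 − 595) = 1850.6/36 ≈ 51.41.

w ≈ 51.4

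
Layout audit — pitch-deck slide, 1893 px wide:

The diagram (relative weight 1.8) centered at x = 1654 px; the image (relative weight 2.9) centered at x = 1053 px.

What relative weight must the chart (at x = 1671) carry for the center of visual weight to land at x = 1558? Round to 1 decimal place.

Fixed elements: Σw = 1.8 + 2.9 = 4.7, Σw·x = 1.8·1654 + 2.9·1053 = 6030.9.
Balance at x = 1558 requires (6030.9 + w·1671) / (4.7 + w) = 1558.
Rearranging, w·(1671 − 1558) = 1558·4.7 − 6030.9 = 1291.7, so w ≈ 1291.7/113 = 11.43.

w ≈ 11.4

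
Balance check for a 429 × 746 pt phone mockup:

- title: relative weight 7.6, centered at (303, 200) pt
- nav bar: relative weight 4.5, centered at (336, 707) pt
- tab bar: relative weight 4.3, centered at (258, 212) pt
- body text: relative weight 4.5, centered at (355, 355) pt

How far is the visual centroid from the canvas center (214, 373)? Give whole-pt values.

Weights sum to 7.6 + 4.5 + 4.3 + 4.5 = 20.9.
x: (7.6·303 + 4.5·336 + 4.3·258 + 4.5·355) / 20.9 = 6521.7 / 20.9 ≈ 312.04
y: (7.6·200 + 4.5·707 + 4.3·212 + 4.5·355) / 20.9 = 7210.6 / 20.9 ≈ 345.00
Relative to (214, 373): Δ = (98.04, -28.00); |Δ| = √(98.04² + -28.00²) ≈ 101.96.

≈ 102 pt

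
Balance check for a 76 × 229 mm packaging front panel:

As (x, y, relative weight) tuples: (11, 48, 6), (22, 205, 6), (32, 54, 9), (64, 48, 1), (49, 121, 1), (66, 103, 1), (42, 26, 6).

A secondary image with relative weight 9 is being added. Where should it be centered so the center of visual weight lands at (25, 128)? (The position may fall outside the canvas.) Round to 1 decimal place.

(6.4, 284.4)

After adding the secondary image, total weight = 6 + 6 + 9 + 1 + 1 + 1 + 6 + 9 = 39.
x: target moment 39×25 = 975; current 6·11 + 6·22 + 9·32 + 1·64 + 1·49 + 1·66 + 6·42 = 917; the secondary image supplies 58, so x = 58/9 ≈ 6.44.
y: target moment 39×128 = 4992; current 6·48 + 6·205 + 9·54 + 1·48 + 1·121 + 1·103 + 6·26 = 2432; the secondary image supplies 2560, so y = 2560/9 ≈ 284.44.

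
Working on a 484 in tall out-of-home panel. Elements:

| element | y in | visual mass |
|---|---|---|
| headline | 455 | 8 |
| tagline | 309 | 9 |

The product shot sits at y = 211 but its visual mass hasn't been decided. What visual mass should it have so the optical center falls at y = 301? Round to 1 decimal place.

Existing Σw = 17 (8 + 9); existing moment 8·455 + 9·309 = 6421.
Balance at y = 301 requires (6421 + w·211) / (17 + w) = 301.
Solving: w = (301·17 − 6421) / (211 − 301) = -1304 / -90 ≈ 14.49.

w ≈ 14.5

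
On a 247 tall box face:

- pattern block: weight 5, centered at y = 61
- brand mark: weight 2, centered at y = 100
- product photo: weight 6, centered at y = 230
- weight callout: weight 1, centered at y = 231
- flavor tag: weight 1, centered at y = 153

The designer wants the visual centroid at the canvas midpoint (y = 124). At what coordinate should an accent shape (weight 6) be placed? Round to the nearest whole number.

y ≈ 56

After adding the accent shape, total weight = 5 + 2 + 6 + 1 + 1 + 6 = 21.
y: need Σw·y = 21·124 = 2604. Existing = 5·61 + 2·100 + 6·230 + 1·231 + 1·153 = 2269. Remainder 335 / 6 ≈ 55.83.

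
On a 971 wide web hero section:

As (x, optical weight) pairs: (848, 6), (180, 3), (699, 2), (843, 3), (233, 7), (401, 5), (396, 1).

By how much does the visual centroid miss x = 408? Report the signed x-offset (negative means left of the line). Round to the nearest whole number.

≈ 95

Weights sum to 6 + 3 + 2 + 3 + 7 + 5 + 1 = 27.
Σw·x = 6·848 + 3·180 + 2·699 + 3·843 + 7·233 + 5·401 + 1·396 = 13587, so x̄ = 13587/27 ≈ 503.22.
Offset from x = 408: 503.22 − 408 ≈ 95.22.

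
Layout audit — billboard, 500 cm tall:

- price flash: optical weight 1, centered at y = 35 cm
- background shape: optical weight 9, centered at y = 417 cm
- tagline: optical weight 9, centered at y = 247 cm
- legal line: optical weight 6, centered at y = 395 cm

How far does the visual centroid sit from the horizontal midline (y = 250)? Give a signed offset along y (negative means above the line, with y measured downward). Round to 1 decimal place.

Total weight = 1 + 9 + 9 + 6 = 25.
y-moment: 1·35 + 9·417 + 9·247 + 6·395 = 8381; centroid 8381/25 ≈ 335.24.
Offset from y = 250: 335.24 − 250 ≈ 85.24.

≈ 85.2 cm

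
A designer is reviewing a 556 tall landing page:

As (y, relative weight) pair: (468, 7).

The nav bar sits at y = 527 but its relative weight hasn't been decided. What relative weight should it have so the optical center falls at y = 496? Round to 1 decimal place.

Known: weight 7 with moment 7·468 = 3276.
For the centroid to hit 496: (3276 + w·527) / (7 + w) = 496.
Rearranging, w·(527 − 496) = 496·7 − 3276 = 196, so w ≈ 196/31 = 6.32.

w ≈ 6.3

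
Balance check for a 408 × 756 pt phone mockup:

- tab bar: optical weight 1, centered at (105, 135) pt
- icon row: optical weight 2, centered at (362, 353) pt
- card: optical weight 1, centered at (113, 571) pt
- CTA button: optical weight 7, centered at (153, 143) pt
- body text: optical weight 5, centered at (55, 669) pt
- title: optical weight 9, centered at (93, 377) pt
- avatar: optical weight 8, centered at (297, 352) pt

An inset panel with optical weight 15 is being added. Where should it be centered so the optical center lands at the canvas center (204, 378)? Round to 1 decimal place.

(286.1, 411.8)

After adding the inset panel, total weight = 1 + 2 + 1 + 7 + 5 + 9 + 8 + 15 = 48.
x: need Σw·x = 48·204 = 9792. Existing = 1·105 + 2·362 + 1·113 + 7·153 + 5·55 + 9·93 + 8·297 = 5501. Remainder 4291 / 15 ≈ 286.07.
y: need Σw·y = 48·378 = 18144. Existing = 1·135 + 2·353 + 1·571 + 7·143 + 5·669 + 9·377 + 8·352 = 11967. Remainder 6177 / 15 ≈ 411.80.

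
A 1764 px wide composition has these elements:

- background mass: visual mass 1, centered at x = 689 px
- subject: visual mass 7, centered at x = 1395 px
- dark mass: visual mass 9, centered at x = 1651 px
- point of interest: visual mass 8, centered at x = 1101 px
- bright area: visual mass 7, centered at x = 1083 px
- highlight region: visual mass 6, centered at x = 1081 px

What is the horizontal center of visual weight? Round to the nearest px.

x ≈ 1268

Σw = 1 + 7 + 9 + 8 + 7 + 6 = 38.
x: (1·689 + 7·1395 + 9·1651 + 8·1101 + 7·1083 + 6·1081) / 38 = 48188 / 38 ≈ 1268.11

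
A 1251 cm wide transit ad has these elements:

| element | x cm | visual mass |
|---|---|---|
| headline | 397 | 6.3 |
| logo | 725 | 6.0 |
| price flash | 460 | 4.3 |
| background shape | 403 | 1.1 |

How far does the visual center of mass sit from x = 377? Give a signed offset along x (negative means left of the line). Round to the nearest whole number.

Total weight = 6.3 + 6.0 + 4.3 + 1.1 = 17.7.
x: (6.3·397 + 6.0·725 + 4.3·460 + 1.1·403) / 17.7 = 9272.4 / 17.7 ≈ 523.86
Difference: 523.86 − 377 ≈ 146.86.

≈ 147 cm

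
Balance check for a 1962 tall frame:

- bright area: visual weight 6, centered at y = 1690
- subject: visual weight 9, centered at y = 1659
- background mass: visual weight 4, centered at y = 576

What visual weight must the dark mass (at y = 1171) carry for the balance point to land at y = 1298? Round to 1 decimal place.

w ≈ 21.4

Existing Σw = 19 (6 + 9 + 4); existing moment 6·1690 + 9·1659 + 4·576 = 27375.
Set Σw·y/Σw = 1298: (27375 + 1171w) = 1298·(19 + w).
Rearranging, w·(1171 − 1298) = 1298·19 − 27375 = -2713, so w ≈ -2713/-127 = 21.36.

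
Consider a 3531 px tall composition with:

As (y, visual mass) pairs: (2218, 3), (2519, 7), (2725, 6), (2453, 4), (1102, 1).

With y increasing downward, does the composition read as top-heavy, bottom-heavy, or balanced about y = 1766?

Weights sum to 3 + 7 + 6 + 4 + 1 = 21.
Σw·y = 3·2218 + 7·2519 + 6·2725 + 4·2453 + 1·1102 = 51551, so ȳ = 51551/21 ≈ 2454.81.
2454.8 vs midline 1766 → bottom-heavy.

bottom-heavy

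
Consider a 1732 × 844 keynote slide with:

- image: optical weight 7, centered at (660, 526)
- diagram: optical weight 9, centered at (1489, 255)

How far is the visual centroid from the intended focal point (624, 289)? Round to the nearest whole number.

≈ 509

Weights sum to 7 + 9 = 16.
x: (7·660 + 9·1489) / 16 = 18021 / 16 ≈ 1126.31
y: (7·526 + 9·255) / 16 = 5977 / 16 ≈ 373.56
Relative to (624, 289): Δ = (502.31, 84.56); |Δ| = √(502.31² + 84.56²) ≈ 509.38.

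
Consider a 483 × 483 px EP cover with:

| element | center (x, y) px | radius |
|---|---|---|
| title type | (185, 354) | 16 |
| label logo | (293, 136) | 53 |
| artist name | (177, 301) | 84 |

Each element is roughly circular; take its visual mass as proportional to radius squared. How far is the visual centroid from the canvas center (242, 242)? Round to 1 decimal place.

≈ 35.7 px

Weights ∝ r²: title type 16² = 256, label logo 53² = 2809, artist name 84² = 7056; Σw = 10121.
Σw·x = 256·185 + 2809·293 + 7056·177 = 2119309, so x̄ = 2119309/10121 ≈ 209.40.
Σw·y = 256·354 + 2809·136 + 7056·301 = 2596504, so ȳ = 2596504/10121 ≈ 256.55.
From (242, 242): dx = -32.60, dy = 14.55, so the distance is √(dx²+dy²) ≈ 35.70.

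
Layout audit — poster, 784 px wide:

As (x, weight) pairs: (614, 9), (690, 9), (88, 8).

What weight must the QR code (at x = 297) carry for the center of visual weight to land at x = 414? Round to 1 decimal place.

Known weights sum to 9 + 9 + 8 = 26; their moment is 9·614 + 9·690 + 8·88 = 12440.
For the centroid to hit 414: (12440 + w·297) / (26 + w) = 414.
Solving: w = (414·26 − 12440) / (297 − 414) = -1676 / -117 ≈ 14.32.

w ≈ 14.3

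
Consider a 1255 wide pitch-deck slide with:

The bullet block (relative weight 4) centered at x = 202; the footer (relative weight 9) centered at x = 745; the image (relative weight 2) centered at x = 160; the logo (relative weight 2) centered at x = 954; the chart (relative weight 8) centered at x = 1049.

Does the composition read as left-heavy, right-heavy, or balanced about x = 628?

right-heavy

Total weight = 4 + 9 + 2 + 2 + 8 = 25.
x-moment: 4·202 + 9·745 + 2·160 + 2·954 + 8·1049 = 18133; centroid 18133/25 ≈ 725.32.
725.3 vs midline 628 → right-heavy.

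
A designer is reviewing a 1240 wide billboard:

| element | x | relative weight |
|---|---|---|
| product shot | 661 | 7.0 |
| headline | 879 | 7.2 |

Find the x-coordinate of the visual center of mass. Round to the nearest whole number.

Total weight = 7.0 + 7.2 = 14.2.
Σw·x = 7.0·661 + 7.2·879 = 10955.8, so x̄ = 10955.8/14.2 ≈ 771.54.

x ≈ 772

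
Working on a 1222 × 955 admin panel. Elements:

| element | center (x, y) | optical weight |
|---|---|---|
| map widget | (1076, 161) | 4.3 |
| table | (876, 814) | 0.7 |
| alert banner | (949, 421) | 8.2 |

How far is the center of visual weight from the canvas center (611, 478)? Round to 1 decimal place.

≈ 394.5

Weights sum to 4.3 + 0.7 + 8.2 = 13.2.
x-moment: 4.3·1076 + 0.7·876 + 8.2·949 = 13021.8; centroid 13021.8/13.2 ≈ 986.50.
y-moment: 4.3·161 + 0.7·814 + 8.2·421 = 4714.3; centroid 4714.3/13.2 ≈ 357.14.
Offset from (611, 478): Δx ≈ 375.50, Δy ≈ -120.86; distance = √(Δx² + Δy²) ≈ 394.47.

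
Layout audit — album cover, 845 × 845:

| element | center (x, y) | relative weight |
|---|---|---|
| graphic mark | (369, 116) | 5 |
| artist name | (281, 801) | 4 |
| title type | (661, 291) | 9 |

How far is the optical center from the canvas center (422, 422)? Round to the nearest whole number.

≈ 99

Total weight = 5 + 4 + 9 = 18.
x: (5·369 + 4·281 + 9·661) / 18 = 8918 / 18 ≈ 495.44
y: (5·116 + 4·801 + 9·291) / 18 = 6403 / 18 ≈ 355.72
From (422, 422): dx = 73.44, dy = -66.28, so the distance is √(dx²+dy²) ≈ 98.93.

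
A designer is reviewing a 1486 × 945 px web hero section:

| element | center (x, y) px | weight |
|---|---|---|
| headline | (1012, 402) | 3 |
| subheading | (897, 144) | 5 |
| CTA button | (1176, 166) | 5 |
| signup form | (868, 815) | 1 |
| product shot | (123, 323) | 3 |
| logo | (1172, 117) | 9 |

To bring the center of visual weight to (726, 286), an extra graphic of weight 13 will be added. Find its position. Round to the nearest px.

(241, 428)

With the extra graphic, Σw becomes 3 + 5 + 5 + 1 + 3 + 9 + 13 = 39.
x: need Σw·x = 39·726 = 28314. Existing = 3·1012 + 5·897 + 5·1176 + 1·868 + 3·123 + 9·1172 = 25186. Remainder 3128 / 13 ≈ 240.62.
y: need Σw·y = 39·286 = 11154. Existing = 3·402 + 5·144 + 5·166 + 1·815 + 3·323 + 9·117 = 5593. Remainder 5561 / 13 ≈ 427.77.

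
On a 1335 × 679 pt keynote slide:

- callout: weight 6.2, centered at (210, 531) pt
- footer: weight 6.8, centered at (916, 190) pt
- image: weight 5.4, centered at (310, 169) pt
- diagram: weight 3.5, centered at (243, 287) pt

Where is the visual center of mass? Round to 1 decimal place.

Total weight = 6.2 + 6.8 + 5.4 + 3.5 = 21.9.
x: (6.2·210 + 6.8·916 + 5.4·310 + 3.5·243) / 21.9 = 10055.3 / 21.9 ≈ 459.15
y: (6.2·531 + 6.8·190 + 5.4·169 + 3.5·287) / 21.9 = 6501.3 / 21.9 ≈ 296.86

(459.1, 296.9)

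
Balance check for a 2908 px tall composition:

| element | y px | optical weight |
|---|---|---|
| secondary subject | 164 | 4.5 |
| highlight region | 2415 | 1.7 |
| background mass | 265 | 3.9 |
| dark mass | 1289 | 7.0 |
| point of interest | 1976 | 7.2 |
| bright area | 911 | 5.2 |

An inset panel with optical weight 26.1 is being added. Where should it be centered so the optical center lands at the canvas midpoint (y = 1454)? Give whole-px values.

With the inset panel, Σw becomes 4.5 + 1.7 + 3.9 + 7.0 + 7.2 + 5.2 + 26.1 = 55.6.
y: target moment 55.6×1454 = 80842.4; current 4.5·164 + 1.7·2415 + 3.9·265 + 7.0·1289 + 7.2·1976 + 5.2·911 = 33864.4; the inset panel supplies 46978.0, so y = 46978.0/26.1 ≈ 1799.92.

y ≈ 1800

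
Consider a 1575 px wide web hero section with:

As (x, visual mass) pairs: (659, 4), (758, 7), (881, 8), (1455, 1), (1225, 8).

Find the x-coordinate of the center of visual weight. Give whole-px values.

Σw = 4 + 7 + 8 + 1 + 8 = 28.
x-moment: 4·659 + 7·758 + 8·881 + 1·1455 + 8·1225 = 26245; centroid 26245/28 ≈ 937.32.

x ≈ 937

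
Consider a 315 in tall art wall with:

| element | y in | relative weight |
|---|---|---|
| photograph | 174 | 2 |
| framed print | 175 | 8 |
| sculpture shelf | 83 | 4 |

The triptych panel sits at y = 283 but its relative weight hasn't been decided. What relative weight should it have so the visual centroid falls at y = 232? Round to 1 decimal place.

Fixed elements: Σw = 2 + 8 + 4 = 14, Σw·y = 2·174 + 8·175 + 4·83 = 2080.
For the centroid to hit 232: (2080 + w·283) / (14 + w) = 232.
So w = (232·14 − 2080)/(283 − 232) = 1168/51 ≈ 22.90.

w ≈ 22.9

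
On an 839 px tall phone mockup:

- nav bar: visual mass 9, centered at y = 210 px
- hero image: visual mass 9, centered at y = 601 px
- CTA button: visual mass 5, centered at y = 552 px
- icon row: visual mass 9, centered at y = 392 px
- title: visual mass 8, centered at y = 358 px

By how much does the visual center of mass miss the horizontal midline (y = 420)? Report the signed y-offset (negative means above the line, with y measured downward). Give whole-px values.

Σw = 9 + 9 + 5 + 9 + 8 = 40.
y: (9·210 + 9·601 + 5·552 + 9·392 + 8·358) / 40 = 16451 / 40 ≈ 411.27
Against y = 420, that's 411.27 − 420 = -8.73.

≈ -9 px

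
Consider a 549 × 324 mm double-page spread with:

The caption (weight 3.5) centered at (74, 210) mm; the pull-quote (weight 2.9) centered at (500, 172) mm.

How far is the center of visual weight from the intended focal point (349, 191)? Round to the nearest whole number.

Total weight = 3.5 + 2.9 = 6.4.
x: (3.5·74 + 2.9·500) / 6.4 = 1709.0 / 6.4 ≈ 267.03
y: (3.5·210 + 2.9·172) / 6.4 = 1233.8 / 6.4 ≈ 192.78
Relative to (349, 191): Δ = (-81.97, 1.78); |Δ| = √(-81.97² + 1.78²) ≈ 81.99.

≈ 82 mm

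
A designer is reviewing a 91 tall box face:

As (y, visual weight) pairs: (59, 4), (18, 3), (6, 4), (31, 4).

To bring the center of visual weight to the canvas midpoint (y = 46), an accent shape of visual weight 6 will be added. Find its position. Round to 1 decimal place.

y ≈ 88.0

New total weight: (4 + 3 + 4 + 4) + 6 = 21.
y: target moment 21×46 = 966; current 4·59 + 3·18 + 4·6 + 4·31 = 438; the accent shape supplies 528, so y = 528/6 ≈ 88.00.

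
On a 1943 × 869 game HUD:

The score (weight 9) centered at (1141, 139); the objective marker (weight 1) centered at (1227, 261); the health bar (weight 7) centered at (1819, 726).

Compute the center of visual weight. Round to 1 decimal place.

(1425.2, 387.9)

Total weight = 9 + 1 + 7 = 17.
Σw·x = 9·1141 + 1·1227 + 7·1819 = 24229, so x̄ = 24229/17 ≈ 1425.24.
Σw·y = 9·139 + 1·261 + 7·726 = 6594, so ȳ = 6594/17 ≈ 387.88.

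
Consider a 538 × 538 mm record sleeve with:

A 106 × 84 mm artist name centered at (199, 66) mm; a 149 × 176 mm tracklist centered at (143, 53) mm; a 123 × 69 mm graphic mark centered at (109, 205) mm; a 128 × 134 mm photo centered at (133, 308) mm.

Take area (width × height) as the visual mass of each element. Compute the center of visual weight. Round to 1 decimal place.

(143.6, 148.1)

Taking area as weight: artist name 106·84 = 8904, tracklist 149·176 = 26224, graphic mark 123·69 = 8487, photo 128·134 = 17152. Sum 60767.
x: (8904·199 + 26224·143 + 8487·109 + 17152·133) / 60767 = 8728227 / 60767 ≈ 143.63
y: (8904·66 + 26224·53 + 8487·205 + 17152·308) / 60767 = 9000187 / 60767 ≈ 148.11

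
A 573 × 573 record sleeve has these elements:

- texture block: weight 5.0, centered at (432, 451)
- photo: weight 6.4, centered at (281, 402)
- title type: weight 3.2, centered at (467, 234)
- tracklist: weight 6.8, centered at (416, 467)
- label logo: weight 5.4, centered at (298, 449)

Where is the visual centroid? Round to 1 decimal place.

(369.1, 417.0)

Weights sum to 5.0 + 6.4 + 3.2 + 6.8 + 5.4 = 26.8.
x-moment: 5.0·432 + 6.4·281 + 3.2·467 + 6.8·416 + 5.4·298 = 9890.8; centroid 9890.8/26.8 ≈ 369.06.
y-moment: 5.0·451 + 6.4·402 + 3.2·234 + 6.8·467 + 5.4·449 = 11176.8; centroid 11176.8/26.8 ≈ 417.04.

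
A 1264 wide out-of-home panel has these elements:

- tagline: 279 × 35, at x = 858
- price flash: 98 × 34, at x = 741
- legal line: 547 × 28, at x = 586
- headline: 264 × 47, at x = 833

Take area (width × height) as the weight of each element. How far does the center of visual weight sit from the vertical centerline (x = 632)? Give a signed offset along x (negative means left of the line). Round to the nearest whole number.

Taking area as weight: tagline 279·35 = 9765, price flash 98·34 = 3332, legal line 547·28 = 15316, headline 264·47 = 12408. Sum 40821.
x: (9765·858 + 3332·741 + 15316·586 + 12408·833) / 40821 = 30158422 / 40821 ≈ 738.80
Against x = 632, that's 738.80 − 632 = 106.80.

≈ 107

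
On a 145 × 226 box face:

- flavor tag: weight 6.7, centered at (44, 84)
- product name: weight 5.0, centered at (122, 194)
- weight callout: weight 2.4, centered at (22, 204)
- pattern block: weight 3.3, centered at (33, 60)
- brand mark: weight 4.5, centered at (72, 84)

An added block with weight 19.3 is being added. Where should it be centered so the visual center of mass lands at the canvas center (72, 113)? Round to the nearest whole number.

(82, 107)

After adding the added block, total weight = 6.7 + 5.0 + 2.4 + 3.3 + 4.5 + 19.3 = 41.2.
x: target moment 41.2×72 = 2966.4; current 6.7·44 + 5.0·122 + 2.4·22 + 3.3·33 + 4.5·72 = 1390.5; the added block supplies 1575.9, so x = 1575.9/19.3 ≈ 81.65.
y: target moment 41.2×113 = 4655.6; current 6.7·84 + 5.0·194 + 2.4·204 + 3.3·60 + 4.5·84 = 2598.4; the added block supplies 2057.2, so y = 2057.2/19.3 ≈ 106.59.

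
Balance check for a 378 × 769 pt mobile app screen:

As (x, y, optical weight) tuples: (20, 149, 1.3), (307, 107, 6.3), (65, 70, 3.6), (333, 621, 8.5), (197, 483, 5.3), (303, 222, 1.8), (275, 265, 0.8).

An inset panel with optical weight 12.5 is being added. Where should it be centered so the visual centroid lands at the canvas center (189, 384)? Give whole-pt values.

(60, 466)

After adding the inset panel, total weight = 1.3 + 6.3 + 3.6 + 8.5 + 5.3 + 1.8 + 0.8 + 12.5 = 40.1.
x: target moment 40.1×189 = 7578.9; current 1.3·20 + 6.3·307 + 3.6·65 + 8.5·333 + 5.3·197 + 1.8·303 + 0.8·275 = 6834.1; the inset panel supplies 744.8, so x = 744.8/12.5 ≈ 59.58.
y: target moment 40.1×384 = 15398.4; current 1.3·149 + 6.3·107 + 3.6·70 + 8.5·621 + 5.3·483 + 1.8·222 + 0.8·265 = 9569.8; the inset panel supplies 5828.6, so y = 5828.6/12.5 ≈ 466.29.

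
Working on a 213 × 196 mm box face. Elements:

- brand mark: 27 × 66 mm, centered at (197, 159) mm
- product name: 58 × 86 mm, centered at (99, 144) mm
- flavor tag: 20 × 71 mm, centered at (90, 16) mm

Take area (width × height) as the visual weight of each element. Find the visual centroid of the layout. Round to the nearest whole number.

(119, 125)

Taking area as weight: brand mark 27·66 = 1782, product name 58·86 = 4988, flavor tag 20·71 = 1420. Sum 8190.
x-moment: 1782·197 + 4988·99 + 1420·90 = 972666; centroid 972666/8190 ≈ 118.76.
y-moment: 1782·159 + 4988·144 + 1420·16 = 1024330; centroid 1024330/8190 ≈ 125.07.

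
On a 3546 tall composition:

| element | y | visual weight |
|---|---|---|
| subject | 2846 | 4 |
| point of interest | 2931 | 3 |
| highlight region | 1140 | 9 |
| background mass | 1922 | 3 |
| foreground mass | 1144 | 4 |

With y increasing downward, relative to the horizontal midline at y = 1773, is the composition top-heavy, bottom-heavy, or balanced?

Σw = 4 + 3 + 9 + 3 + 4 = 23.
y: (4·2846 + 3·2931 + 9·1140 + 3·1922 + 4·1144) / 23 = 40779 / 23 ≈ 1773.00
That equals the midline 1773 — balanced.

balanced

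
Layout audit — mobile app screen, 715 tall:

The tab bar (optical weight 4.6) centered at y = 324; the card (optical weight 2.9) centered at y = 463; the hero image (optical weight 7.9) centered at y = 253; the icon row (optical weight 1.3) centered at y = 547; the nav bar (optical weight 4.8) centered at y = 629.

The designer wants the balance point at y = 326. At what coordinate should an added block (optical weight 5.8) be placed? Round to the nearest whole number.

y ≈ 58

After adding the added block, total weight = 4.6 + 2.9 + 7.9 + 1.3 + 4.8 + 5.8 = 27.3.
y: target moment 27.3×326 = 8899.8; current 4.6·324 + 2.9·463 + 7.9·253 + 1.3·547 + 4.8·629 = 8562.1; the added block supplies 337.7, so y = 337.7/5.8 ≈ 58.22.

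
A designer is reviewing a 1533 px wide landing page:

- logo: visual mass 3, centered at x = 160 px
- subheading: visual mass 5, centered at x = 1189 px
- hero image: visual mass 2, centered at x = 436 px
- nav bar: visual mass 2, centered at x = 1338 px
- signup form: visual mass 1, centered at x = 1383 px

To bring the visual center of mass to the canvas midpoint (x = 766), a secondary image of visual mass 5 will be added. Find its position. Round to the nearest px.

New total weight: (3 + 5 + 2 + 2 + 1) + 5 = 18.
Along x: (11356 + 5·x) / 18 = 766 (existing moment 3·160 + 5·1189 + 2·436 + 2·1338 + 1·1383 = 11356) ⇒ x = (13788 − 11356) / 5 ≈ 486.40.

x ≈ 486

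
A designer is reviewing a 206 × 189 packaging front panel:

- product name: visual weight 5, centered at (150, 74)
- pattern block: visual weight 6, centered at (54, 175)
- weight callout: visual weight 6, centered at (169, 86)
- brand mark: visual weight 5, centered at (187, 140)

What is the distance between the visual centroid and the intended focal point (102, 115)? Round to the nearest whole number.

Total weight = 5 + 6 + 6 + 5 = 22.
Σw·x = 5·150 + 6·54 + 6·169 + 5·187 = 3023, so x̄ = 3023/22 ≈ 137.41.
Σw·y = 5·74 + 6·175 + 6·86 + 5·140 = 2636, so ȳ = 2636/22 ≈ 119.82.
Relative to (102, 115): Δ = (35.41, 4.82); |Δ| = √(35.41² + 4.82²) ≈ 35.74.

≈ 36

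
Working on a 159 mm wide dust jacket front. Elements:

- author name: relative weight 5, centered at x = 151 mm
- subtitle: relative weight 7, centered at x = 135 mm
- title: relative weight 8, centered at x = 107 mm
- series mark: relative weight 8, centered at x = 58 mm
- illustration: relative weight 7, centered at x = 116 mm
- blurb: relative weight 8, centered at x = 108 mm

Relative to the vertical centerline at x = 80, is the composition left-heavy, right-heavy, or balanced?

right-heavy

Weights sum to 5 + 7 + 8 + 8 + 7 + 8 = 43.
x: moment 4696 / weight 43 ≈ 109.21
109.2 vs midline 80 → right-heavy.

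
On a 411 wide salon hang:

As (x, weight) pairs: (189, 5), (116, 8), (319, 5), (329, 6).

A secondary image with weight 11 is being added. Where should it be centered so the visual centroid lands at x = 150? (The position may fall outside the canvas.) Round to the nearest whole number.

x ≈ -17

New total weight: (5 + 8 + 5 + 6) + 11 = 35.
x: target moment 35×150 = 5250; current 5·189 + 8·116 + 5·319 + 6·329 = 5442; the secondary image supplies -192, so x = -192/11 ≈ -17.45.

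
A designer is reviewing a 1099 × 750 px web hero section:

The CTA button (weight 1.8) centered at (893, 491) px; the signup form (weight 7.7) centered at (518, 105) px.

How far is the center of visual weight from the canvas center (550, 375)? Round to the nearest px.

≈ 201 px

Σw = 1.8 + 7.7 = 9.5.
x: (1.8·893 + 7.7·518) / 9.5 = 5596.0 / 9.5 ≈ 589.05
y: (1.8·491 + 7.7·105) / 9.5 = 1692.3 / 9.5 ≈ 178.14
From (550, 375): dx = 39.05, dy = -196.86, so the distance is √(dx²+dy²) ≈ 200.70.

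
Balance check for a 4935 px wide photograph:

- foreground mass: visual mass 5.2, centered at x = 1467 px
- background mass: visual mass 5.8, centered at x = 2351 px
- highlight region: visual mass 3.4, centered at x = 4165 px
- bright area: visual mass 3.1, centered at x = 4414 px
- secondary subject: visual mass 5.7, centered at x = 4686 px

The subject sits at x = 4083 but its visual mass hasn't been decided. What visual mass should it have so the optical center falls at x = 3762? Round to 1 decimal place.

w ≈ 35.7

Known weights sum to 5.2 + 5.8 + 3.4 + 3.1 + 5.7 = 23.2; their moment is 5.2·1467 + 5.8·2351 + 3.4·4165 + 3.1·4414 + 5.7·4686 = 75818.8.
For the centroid to hit 3762: (75818.8 + w·4083) / (23.2 + w) = 3762.
Solving: w = (3762·23.2 − 75818.8) / (4083 − 3762) = 11459.6 / 321 ≈ 35.70.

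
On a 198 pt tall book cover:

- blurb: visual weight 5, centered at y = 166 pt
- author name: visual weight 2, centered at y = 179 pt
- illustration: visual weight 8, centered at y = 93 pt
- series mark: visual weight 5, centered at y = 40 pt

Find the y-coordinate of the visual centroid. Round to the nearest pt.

Total weight = 5 + 2 + 8 + 5 = 20.
Σw·y = 5·166 + 2·179 + 8·93 + 5·40 = 2132, so ȳ = 2132/20 ≈ 106.60.

y ≈ 107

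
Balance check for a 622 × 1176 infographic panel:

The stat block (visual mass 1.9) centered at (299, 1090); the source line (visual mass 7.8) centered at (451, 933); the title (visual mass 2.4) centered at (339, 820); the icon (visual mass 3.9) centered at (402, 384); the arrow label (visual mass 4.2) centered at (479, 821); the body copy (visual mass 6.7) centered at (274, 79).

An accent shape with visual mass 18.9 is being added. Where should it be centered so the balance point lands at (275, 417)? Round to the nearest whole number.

New total weight: (1.9 + 7.8 + 2.4 + 3.9 + 4.2 + 6.7) + 18.9 = 45.8.
Along x: (10314.9 + 18.9·x) / 45.8 = 275 (existing moment 1.9·299 + 7.8·451 + 2.4·339 + 3.9·402 + 4.2·479 + 6.7·274 = 10314.9) ⇒ x = (12595.0 − 10314.9) / 18.9 ≈ 120.64.
Along y: (16791.5 + 18.9·y) / 45.8 = 417 (existing moment 1.9·1090 + 7.8·933 + 2.4·820 + 3.9·384 + 4.2·821 + 6.7·79 = 16791.5) ⇒ y = (19098.6 − 16791.5) / 18.9 ≈ 122.07.

(121, 122)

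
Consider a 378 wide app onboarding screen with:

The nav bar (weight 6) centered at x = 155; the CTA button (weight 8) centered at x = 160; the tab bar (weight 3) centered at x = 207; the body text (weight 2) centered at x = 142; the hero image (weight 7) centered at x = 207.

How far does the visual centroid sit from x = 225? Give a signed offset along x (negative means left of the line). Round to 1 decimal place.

Total weight = 6 + 8 + 3 + 2 + 7 = 26.
x-moment: 6·155 + 8·160 + 3·207 + 2·142 + 7·207 = 4564; centroid 4564/26 ≈ 175.54.
Offset from x = 225: 175.54 − 225 ≈ -49.46.

≈ -49.5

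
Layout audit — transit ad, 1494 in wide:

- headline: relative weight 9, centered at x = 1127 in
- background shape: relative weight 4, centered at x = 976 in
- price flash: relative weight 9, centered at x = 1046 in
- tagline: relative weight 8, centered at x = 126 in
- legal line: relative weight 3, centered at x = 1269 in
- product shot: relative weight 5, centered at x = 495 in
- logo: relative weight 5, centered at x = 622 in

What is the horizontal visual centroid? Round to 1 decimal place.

x ≈ 787.5

Total weight = 9 + 4 + 9 + 8 + 3 + 5 + 5 = 43.
x: (9·1127 + 4·976 + 9·1046 + 8·126 + 3·1269 + 5·495 + 5·622) / 43 = 33861 / 43 ≈ 787.47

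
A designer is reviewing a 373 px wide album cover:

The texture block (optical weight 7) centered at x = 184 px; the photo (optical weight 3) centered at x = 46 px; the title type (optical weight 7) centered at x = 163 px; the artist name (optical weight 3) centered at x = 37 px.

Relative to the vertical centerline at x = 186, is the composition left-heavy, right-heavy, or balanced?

left-heavy

Total weight = 7 + 3 + 7 + 3 = 20.
x: (7·184 + 3·46 + 7·163 + 3·37) / 20 = 2678 / 20 ≈ 133.90
Since 133.9 is left of 186, the composition reads left-heavy.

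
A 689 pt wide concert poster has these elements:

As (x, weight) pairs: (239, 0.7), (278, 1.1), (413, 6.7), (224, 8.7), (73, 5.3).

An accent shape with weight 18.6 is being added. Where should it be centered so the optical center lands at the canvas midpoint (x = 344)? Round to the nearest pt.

After adding the accent shape, total weight = 0.7 + 1.1 + 6.7 + 8.7 + 5.3 + 18.6 = 41.1.
x: need Σw·x = 41.1·344 = 14138.4. Existing = 0.7·239 + 1.1·278 + 6.7·413 + 8.7·224 + 5.3·73 = 5575.9. Remainder 8562.5 / 18.6 ≈ 460.35.

x ≈ 460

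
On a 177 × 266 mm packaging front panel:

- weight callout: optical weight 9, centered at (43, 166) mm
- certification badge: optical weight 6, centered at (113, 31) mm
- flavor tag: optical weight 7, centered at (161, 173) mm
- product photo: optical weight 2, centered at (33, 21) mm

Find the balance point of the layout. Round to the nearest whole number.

(94, 122)

Weights sum to 9 + 6 + 7 + 2 = 24.
x: (9·43 + 6·113 + 7·161 + 2·33) / 24 = 2258 / 24 ≈ 94.08
y: (9·166 + 6·31 + 7·173 + 2·21) / 24 = 2933 / 24 ≈ 122.21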